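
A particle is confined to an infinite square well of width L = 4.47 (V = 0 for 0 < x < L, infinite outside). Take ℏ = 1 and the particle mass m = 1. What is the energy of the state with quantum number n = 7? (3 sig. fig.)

E = 12.1

Requiring ψ(0) = ψ(L) = 0 quantises k = nπ/L, hence E_n = ℏ²k²/2m = n²π²ℏ²/(2mL²).
E_7 = 7² × π² / (2 × 1 × 4.47²) = 12.10.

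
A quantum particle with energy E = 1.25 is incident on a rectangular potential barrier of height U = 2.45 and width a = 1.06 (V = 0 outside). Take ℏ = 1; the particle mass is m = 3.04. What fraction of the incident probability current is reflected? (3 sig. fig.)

R = 0.987

E < U: inside the barrier ψ ∝ e^{±κx} with κ = √(2m(U − E))/ℏ = 2.701.
κa = 2.863, sinh(κa) = 8.730.
The exact tunnelling result is T⁻¹ = 1 + U² sinh²(κa) / [4E(U − E)] = 77.24, so T = 0.0129.
R = 1 − T = 0.987.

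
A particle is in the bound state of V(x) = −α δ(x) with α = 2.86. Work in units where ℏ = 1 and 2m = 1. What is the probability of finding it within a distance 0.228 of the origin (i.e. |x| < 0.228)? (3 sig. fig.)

The normalised bound state is ψ = √κ e^{−κ|x|} with κ = mα/ℏ² = 1.430.
P(|x| < d) = ∫_{−d}^{d} κ e^{−2κ|x|} dx = 1 − e^{−2κd} = 1 − e^{−0.6521} = 0.4790.

P = 0.479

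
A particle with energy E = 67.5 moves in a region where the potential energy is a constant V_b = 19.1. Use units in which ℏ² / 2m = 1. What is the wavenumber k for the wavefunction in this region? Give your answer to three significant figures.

With E > V_b the solution is oscillatory, ψ ∝ e^{±ikx} with k = √(2m(E − V_b))/ℏ.
k = √(2 × 0.5 × 48.4) = 6.957.

k = 6.96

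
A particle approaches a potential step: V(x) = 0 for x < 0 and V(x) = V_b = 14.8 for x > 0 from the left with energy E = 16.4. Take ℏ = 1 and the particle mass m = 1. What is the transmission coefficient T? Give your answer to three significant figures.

On each side the TISE gives plane waves with k = √(2m(E − V))/ℏ: k₁ = √(2·1·16.4) = 5.727, k₂ = √(2·1·1.6) = 1.789.
Continuity of ψ and ψ′ at the step yields the reflection amplitude r = (k₁ − k₂)/(k₁ + k₂) = 0.5240; thus R = |r|² = 0.2746, T = 0.7254.

T = 0.725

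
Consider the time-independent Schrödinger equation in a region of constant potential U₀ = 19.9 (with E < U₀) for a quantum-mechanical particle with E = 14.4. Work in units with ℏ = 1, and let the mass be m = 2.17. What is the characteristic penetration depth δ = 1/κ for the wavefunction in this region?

δ = 0.205

Since E < U₀ the TISE in this region is ψ'' = κ²ψ with κ = √(2m(U₀ − E))/ℏ.
κ = √(2 × 2.17 × 5.5) = 4.886. The penetration depth is δ = 1/κ = 0.205.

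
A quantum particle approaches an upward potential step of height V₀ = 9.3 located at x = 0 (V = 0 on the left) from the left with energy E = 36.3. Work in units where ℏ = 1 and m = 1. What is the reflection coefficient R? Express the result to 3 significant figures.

The wavenumbers are k₁ = √(2mE)/ℏ = 8.521 on the left and k₂ = √(2m(E − V₀))/ℏ = 7.348 on the right.
Continuity of ψ and ψ′ at the step yields the reflection amplitude r = (k₁ − k₂)/(k₁ + k₂) = 0.07386; thus R = |r|² = 0.005455, T = 0.9945.

R = 0.00546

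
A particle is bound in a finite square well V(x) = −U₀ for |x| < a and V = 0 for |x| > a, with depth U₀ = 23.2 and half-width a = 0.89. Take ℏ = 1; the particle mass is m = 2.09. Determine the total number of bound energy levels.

N = 6

The dimensionless depth is z₀ = a√(2mU₀)/ℏ = 0.89 × √(96.98) = 8.764.
A new bound state (alternating even/odd) appears each time z₀ passes a multiple of π/2, so N = ⌊2z₀/π⌋ + 1 = ⌊5.580⌋ + 1 = 6.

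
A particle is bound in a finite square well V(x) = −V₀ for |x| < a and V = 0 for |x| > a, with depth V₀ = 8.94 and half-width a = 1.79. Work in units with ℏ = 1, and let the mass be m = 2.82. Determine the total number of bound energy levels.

N = 9

Define the well-strength parameter z₀ = (a/ℏ)√(2mV₀) = 1.79 × √(2·2.82·8.94) = 12.71.
A new bound state (alternating even/odd) appears each time z₀ passes a multiple of π/2, so N = ⌊2z₀/π⌋ + 1 = ⌊8.092⌋ + 1 = 9.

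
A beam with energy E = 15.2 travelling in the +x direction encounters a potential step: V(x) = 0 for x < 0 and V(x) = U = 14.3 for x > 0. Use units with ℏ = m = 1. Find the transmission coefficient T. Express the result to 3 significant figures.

On each side the TISE gives plane waves with k = √(2m(E − V))/ℏ: k₁ = √(2·1·15.2) = 5.514, k₂ = √(2·1·0.9) = 1.342.
Matching ψ and ψ′ at x = 0 gives r = (k₁ − k₂)/(k₁ + k₂), so R = r² = 0.3704 and T = 1 − R = 0.6296.

T = 0.630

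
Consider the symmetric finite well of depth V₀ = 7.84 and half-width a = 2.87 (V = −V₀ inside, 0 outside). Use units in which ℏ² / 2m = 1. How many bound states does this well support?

N = 6

Define the well-strength parameter z₀ = (a/ℏ)√(2mV₀) = 2.87 × √(2·0.5·7.84) = 8.036.
The even/odd transcendental equations gain one root per π/2 in z₀, giving N = 1 + ⌊2z₀/π⌋ = 1 + ⌊5.116⌋ = 6.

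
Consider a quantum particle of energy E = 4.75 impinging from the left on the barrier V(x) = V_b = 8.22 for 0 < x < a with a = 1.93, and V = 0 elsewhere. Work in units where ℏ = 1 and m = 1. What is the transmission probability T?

E < V_b: inside the barrier ψ ∝ e^{±κx} with κ = √(2m(V_b − E))/ℏ = 2.634.
κa = 5.084, sinh(κa) = 80.74.
The exact tunnelling result is T⁻¹ = 1 + V_b² sinh²(κa) / [4E(V_b − E)] = 6681, so T = 0.000150.

T = 0.000150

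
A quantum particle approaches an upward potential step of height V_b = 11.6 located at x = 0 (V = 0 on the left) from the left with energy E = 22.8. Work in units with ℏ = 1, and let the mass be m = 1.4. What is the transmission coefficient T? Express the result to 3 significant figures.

T = 0.969

The wavenumbers are k₁ = √(2mE)/ℏ = 7.990 on the left and k₂ = √(2m(E − V_b))/ℏ = 5.600 on the right.
Matching ψ and ψ′ at x = 0 gives r = (k₁ − k₂)/(k₁ + k₂), so R = r² = 0.03093 and T = 1 − R = 0.9691.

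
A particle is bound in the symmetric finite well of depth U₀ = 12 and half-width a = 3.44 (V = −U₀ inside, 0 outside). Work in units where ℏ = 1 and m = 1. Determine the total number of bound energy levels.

N = 11

Define the well-strength parameter z₀ = (a/ℏ)√(2mU₀) = 3.44 × √(2·1·12) = 16.85.
The even/odd transcendental equations gain one root per π/2 in z₀, giving N = 1 + ⌊2z₀/π⌋ = 1 + ⌊10.73⌋ = 11.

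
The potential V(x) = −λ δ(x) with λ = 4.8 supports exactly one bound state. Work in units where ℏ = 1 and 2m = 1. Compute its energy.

E = -5.76

The bound state is ψ(x) = √κ e^{−κ|x|}. The derivative jump ψ'(0⁺) − ψ'(0⁻) = −(2mλ/ℏ²)ψ(0) fixes κ = mλ/ℏ² = 2.400.
Then E = −ℏ²κ²/(2m) = −mλ²/(2ℏ²) = -5.760.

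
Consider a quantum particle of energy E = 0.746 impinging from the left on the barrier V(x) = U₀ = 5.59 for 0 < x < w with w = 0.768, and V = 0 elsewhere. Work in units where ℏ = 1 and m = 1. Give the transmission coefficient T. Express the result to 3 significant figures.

E < U₀: inside the barrier ψ ∝ e^{±κx} with κ = √(2m(U₀ − E))/ℏ = 3.113.
κw = 2.390, sinh(κw) = 5.413.
Matching ψ, ψ′ at both faces gives T = [1 + U₀² sinh²(κw) / (4E(U₀ − E))]⁻¹ = 1/64.35 = 0.0155.

T = 0.0155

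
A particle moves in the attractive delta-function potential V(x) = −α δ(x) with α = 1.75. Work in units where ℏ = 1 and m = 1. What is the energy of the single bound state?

E = -1.53

The bound state is ψ(x) = √κ e^{−κ|x|}. The derivative jump ψ'(0⁺) − ψ'(0⁻) = −(2mα/ℏ²)ψ(0) fixes κ = mα/ℏ² = 1.750.
Then E = −ℏ²κ²/(2m) = −mα²/(2ℏ²) = -1.531.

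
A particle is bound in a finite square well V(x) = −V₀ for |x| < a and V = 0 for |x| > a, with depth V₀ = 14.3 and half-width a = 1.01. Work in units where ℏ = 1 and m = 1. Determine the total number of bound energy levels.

N = 4

The dimensionless depth is z₀ = a√(2mV₀)/ℏ = 1.01 × √(28.60) = 5.401.
A new bound state (alternating even/odd) appears each time z₀ passes a multiple of π/2, so N = ⌊2z₀/π⌋ + 1 = ⌊3.439⌋ + 1 = 4.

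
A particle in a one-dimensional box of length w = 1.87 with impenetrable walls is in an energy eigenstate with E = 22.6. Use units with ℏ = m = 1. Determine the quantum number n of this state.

n = 4

For an infinite well E_n = n²π²ℏ²/(2mw²), so n = (w/πℏ)√(2mE).
n = (1.87/π) × √(2 × 1 × 22.6) = 4.002 → n = 4.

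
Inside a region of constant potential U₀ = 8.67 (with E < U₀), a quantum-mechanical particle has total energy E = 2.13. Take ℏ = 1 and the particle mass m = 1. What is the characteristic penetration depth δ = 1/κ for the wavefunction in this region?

δ = 0.277

Since E < U₀ the TISE in this region is ψ'' = κ²ψ with κ = √(2m(U₀ − E))/ℏ.
κ = √(2 × 1 × 6.54) = 3.617. The penetration depth is δ = 1/κ = 0.277.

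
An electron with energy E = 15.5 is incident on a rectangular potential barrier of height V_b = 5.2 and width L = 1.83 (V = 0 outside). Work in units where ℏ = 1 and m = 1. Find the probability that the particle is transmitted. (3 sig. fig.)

T = 0.967

E > V_b: inside the barrier k₂ = √(2m(E − V_b))/ℏ = 4.539, k₂L = 8.306.
Matching at both interfaces gives T⁻¹ = 1 + V_b² sin²(k₂L) / [4E(E − V_b)] = 1.034, hence T = 0.967.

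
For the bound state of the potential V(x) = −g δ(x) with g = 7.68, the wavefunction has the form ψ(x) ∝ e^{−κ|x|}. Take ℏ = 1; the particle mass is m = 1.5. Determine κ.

κ = 11.5

Integrating the TISE across x = 0 gives the cusp condition ψ'(0⁺) − ψ'(0⁻) = −(2mg/ℏ²)ψ(0).
With ψ ∝ e^{−κ|x|} this yields −2κ = −2mg/ℏ², so κ = mg/ℏ² = 11.52.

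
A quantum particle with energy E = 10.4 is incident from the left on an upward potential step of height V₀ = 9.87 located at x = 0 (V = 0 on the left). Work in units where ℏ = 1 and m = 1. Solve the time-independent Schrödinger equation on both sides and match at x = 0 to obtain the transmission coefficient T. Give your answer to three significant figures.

The wavenumbers are k₁ = √(2mE)/ℏ = 4.561 on the left and k₂ = √(2m(E − V₀))/ℏ = 1.030 on the right.
Continuity of ψ and ψ′ at the step yields the reflection amplitude r = (k₁ − k₂)/(k₁ + k₂) = 0.6317; thus R = |r|² = 0.3990, T = 0.6010.

T = 0.601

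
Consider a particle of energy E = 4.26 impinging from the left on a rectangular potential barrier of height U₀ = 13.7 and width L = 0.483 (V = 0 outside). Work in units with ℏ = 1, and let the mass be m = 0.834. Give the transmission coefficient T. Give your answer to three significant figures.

T = 0.0719

Since E < U₀ the interior solution is evanescent with decay constant κ = √(2m(U₀ − E))/ℏ = 3.968.
κL = 1.917, sinh(κL) = 3.325.
Matching ψ, ψ′ at both faces gives T = [1 + U₀² sinh²(κL) / (4E(U₀ − E))]⁻¹ = 1/13.90 = 0.0719.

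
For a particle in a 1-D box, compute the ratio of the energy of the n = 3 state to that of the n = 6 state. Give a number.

Since E_n ∝ n², the ratio is (3/6)² = 0.25.

0.25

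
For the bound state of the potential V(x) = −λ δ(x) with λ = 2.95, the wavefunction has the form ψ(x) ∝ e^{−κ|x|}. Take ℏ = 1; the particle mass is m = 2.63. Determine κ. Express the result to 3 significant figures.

Integrate −(ℏ²/2m)ψ'' − λδ(x)ψ = Eψ from −ε to +ε: the ψ'' term gives ψ'(0⁺) − ψ'(0⁻) and the δ term gives −(2mλ/ℏ²)ψ(0).
With ψ ∝ e^{−κ|x|} this yields −2κ = −2mλ/ℏ², so κ = mλ/ℏ² = 7.759.

κ = 7.76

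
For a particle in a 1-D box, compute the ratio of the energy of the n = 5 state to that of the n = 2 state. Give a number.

6.25

Since E_n ∝ n², the ratio is (5/2)² = 6.25.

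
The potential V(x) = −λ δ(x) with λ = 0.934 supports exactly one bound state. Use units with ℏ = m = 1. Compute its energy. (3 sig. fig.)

E = -0.436

The bound state is ψ(x) = √κ e^{−κ|x|}. The derivative jump ψ'(0⁺) − ψ'(0⁻) = −(2mλ/ℏ²)ψ(0) fixes κ = mλ/ℏ² = 0.9340.
Then E = −ℏ²κ²/(2m) = −mλ²/(2ℏ²) = -0.4362.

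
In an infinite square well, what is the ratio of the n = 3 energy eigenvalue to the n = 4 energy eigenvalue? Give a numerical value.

0.5625

Since E_n ∝ n², the ratio is (3/4)² = 0.5625.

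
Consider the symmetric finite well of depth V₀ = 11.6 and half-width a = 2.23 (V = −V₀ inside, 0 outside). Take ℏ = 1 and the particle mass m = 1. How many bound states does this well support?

N = 7

The dimensionless depth is z₀ = a√(2mV₀)/ℏ = 2.23 × √(23.20) = 10.74.
The even/odd transcendental equations gain one root per π/2 in z₀, giving N = 1 + ⌊2z₀/π⌋ = 1 + ⌊6.838⌋ = 7.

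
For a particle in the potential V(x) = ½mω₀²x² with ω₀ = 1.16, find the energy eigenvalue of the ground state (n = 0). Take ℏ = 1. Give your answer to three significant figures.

The oscillator eigenvalues are E_n = ℏω₀(n + ½), so E_0 = 1.16 × 0.5 = 0.5800.

E = 0.580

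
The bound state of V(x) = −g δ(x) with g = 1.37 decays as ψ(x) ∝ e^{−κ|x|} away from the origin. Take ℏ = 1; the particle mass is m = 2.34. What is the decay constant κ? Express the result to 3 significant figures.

Integrating the TISE across x = 0 gives the cusp condition ψ'(0⁺) − ψ'(0⁻) = −(2mg/ℏ²)ψ(0).
With ψ ∝ e^{−κ|x|} this yields −2κ = −2mg/ℏ², so κ = mg/ℏ² = 3.206.

κ = 3.21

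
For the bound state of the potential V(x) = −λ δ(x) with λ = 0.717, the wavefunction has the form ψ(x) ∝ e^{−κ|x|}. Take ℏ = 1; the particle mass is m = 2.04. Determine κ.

Integrate −(ℏ²/2m)ψ'' − λδ(x)ψ = Eψ from −ε to +ε: the ψ'' term gives ψ'(0⁺) − ψ'(0⁻) and the δ term gives −(2mλ/ℏ²)ψ(0).
With ψ ∝ e^{−κ|x|} this yields −2κ = −2mλ/ℏ², so κ = mλ/ℏ² = 1.463.

κ = 1.46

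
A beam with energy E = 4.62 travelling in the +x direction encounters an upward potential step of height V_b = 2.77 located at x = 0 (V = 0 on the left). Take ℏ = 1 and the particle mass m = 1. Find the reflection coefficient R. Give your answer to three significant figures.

The wavenumbers are k₁ = √(2mE)/ℏ = 3.040 on the left and k₂ = √(2m(E − V_b))/ℏ = 1.924 on the right.
Matching ψ and ψ′ at x = 0 gives r = (k₁ − k₂)/(k₁ + k₂), so R = r² = 0.05058 and T = 1 − R = 0.9494.

R = 0.0506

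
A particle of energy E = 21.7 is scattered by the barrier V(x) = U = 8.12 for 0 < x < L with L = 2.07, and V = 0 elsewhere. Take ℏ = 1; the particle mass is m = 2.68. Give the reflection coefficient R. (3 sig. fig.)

R = 0.0460

E > U: inside the barrier k₂ = √(2m(E − U))/ℏ = 8.532, k₂L = 17.66.
Matching at both interfaces gives T⁻¹ = 1 + U² sin²(k₂L) / [4E(E − U)] = 1.048, hence T = 0.954.
R = 1 − T = 0.0460.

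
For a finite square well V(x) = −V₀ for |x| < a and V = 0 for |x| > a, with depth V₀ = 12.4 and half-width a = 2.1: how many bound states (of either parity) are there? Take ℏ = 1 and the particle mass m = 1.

Define the well-strength parameter z₀ = (a/ℏ)√(2mV₀) = 2.1 × √(2·1·12.4) = 10.46.
A new bound state (alternating even/odd) appears each time z₀ passes a multiple of π/2, so N = ⌊2z₀/π⌋ + 1 = ⌊6.658⌋ + 1 = 7.

N = 7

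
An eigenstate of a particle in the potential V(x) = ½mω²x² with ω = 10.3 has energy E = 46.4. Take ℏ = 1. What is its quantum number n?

Invert E_n = (n + ½)ℏω: n = E/ℏω − ½ = 4.005, so n = 4.

n = 4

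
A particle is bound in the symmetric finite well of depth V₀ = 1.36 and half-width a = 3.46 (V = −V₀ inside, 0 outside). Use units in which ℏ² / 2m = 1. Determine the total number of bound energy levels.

Define the well-strength parameter z₀ = (a/ℏ)√(2mV₀) = 3.46 × √(2·0.5·1.36) = 4.035.
The even/odd transcendental equations gain one root per π/2 in z₀, giving N = 1 + ⌊2z₀/π⌋ = 1 + ⌊2.569⌋ = 3.

N = 3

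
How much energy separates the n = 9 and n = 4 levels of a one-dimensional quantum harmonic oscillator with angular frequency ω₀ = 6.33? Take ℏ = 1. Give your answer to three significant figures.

ΔE = 31.7

E_n = ℏω₀(n + ½), so ΔE = (9 − 4) ℏω₀ = 5 × 6.33 = 31.65.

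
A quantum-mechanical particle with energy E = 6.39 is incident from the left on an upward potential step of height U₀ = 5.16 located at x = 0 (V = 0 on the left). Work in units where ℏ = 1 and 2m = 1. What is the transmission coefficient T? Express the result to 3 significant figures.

T = 0.848

The wavenumbers are k₁ = √(2mE)/ℏ = 2.528 on the left and k₂ = √(2m(E − U₀))/ℏ = 1.109 on the right.
Matching ψ and ψ′ at x = 0 gives r = (k₁ − k₂)/(k₁ + k₂), so R = r² = 0.1522 and T = 1 − R = 0.8478.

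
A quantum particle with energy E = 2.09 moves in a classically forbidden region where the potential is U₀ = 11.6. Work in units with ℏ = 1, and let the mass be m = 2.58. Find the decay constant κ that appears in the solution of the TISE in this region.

κ = 7.01

Since E < U₀ the TISE in this region is ψ'' = κ²ψ with κ = √(2m(U₀ − E))/ℏ.
κ = √(2 × 2.58 × 9.51) = 7.005.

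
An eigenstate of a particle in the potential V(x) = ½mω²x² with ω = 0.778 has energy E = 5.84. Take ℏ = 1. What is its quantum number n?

Invert E_n = (n + ½)ℏω: n = E/ℏω − ½ = 7.006, so n = 7.

n = 7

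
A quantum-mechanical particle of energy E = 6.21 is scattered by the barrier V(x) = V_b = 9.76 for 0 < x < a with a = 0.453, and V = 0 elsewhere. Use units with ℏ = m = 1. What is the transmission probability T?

T = 0.285

E < V_b: inside the barrier ψ ∝ e^{±κx} with κ = √(2m(V_b − E))/ℏ = 2.665.
κa = 1.207, sinh(κa) = 1.522.
The exact tunnelling result is T⁻¹ = 1 + V_b² sinh²(κa) / [4E(V_b − E)] = 3.503, so T = 0.285.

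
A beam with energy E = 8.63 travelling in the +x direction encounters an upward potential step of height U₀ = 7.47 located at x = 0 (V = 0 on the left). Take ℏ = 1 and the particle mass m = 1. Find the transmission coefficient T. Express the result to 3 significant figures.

The wavenumbers are k₁ = √(2mE)/ℏ = 4.155 on the left and k₂ = √(2m(E − U₀))/ℏ = 1.523 on the right.
Continuity of ψ and ψ′ at the step yields the reflection amplitude r = (k₁ − k₂)/(k₁ + k₂) = 0.4635; thus R = |r|² = 0.2148, T = 0.7852.

T = 0.785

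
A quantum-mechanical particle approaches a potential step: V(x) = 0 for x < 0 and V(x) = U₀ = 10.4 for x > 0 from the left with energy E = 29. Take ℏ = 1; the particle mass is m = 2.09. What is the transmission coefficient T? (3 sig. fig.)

On each side the TISE gives plane waves with k = √(2m(E − V))/ℏ: k₁ = √(2·2.09·29) = 11.01, k₂ = √(2·2.09·18.6) = 8.817.
Matching ψ and ψ′ at x = 0 gives r = (k₁ − k₂)/(k₁ + k₂), so R = r² = 0.01223 and T = 1 − R = 0.9878.

T = 0.988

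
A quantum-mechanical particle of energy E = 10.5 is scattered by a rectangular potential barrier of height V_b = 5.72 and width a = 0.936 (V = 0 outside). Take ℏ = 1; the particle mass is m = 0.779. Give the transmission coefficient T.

Above the barrier the interior wavenumber is k₂ = √(2m(E − V_b))/ℏ = 2.729, giving phase k₂a = 2.554.
T = [1 + V_b² sin²(k₂a) / (4E(E − V_b))]⁻¹ = 1/1.050 = 0.952.

T = 0.952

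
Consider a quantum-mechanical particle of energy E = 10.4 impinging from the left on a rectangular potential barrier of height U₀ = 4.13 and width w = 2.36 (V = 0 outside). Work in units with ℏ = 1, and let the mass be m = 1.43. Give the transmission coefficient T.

Above the barrier the interior wavenumber is k₂ = √(2m(E − U₀))/ℏ = 4.235, giving phase k₂w = 9.994.
Matching at both interfaces gives T⁻¹ = 1 + U₀² sin²(k₂w) / [4E(E − U₀)] = 1.019, hence T = 0.981.

T = 0.981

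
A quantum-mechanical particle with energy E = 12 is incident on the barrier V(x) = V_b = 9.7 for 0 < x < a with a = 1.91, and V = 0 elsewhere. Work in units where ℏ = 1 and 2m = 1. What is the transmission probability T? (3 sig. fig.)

E > V_b: inside the barrier k₂ = √(2m(E − V_b))/ℏ = 1.517, k₂a = 2.897.
T = [1 + V_b² sin²(k₂a) / (4E(E − V_b))]⁻¹ = 1/1.050 = 0.952.

T = 0.952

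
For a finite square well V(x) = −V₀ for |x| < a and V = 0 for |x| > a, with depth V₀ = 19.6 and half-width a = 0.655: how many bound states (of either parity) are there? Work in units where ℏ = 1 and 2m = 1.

N = 2

The dimensionless depth is z₀ = a√(2mV₀)/ℏ = 0.655 × √(19.60) = 2.900.
A new bound state (alternating even/odd) appears each time z₀ passes a multiple of π/2, so N = ⌊2z₀/π⌋ + 1 = ⌊1.846⌋ + 1 = 2.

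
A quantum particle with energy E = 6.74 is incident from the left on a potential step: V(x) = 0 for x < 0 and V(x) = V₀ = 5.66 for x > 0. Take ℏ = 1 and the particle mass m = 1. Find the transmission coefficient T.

The wavenumbers are k₁ = √(2mE)/ℏ = 3.672 on the left and k₂ = √(2m(E − V₀))/ℏ = 1.470 on the right.
Matching ψ and ψ′ at x = 0 gives r = (k₁ − k₂)/(k₁ + k₂), so R = r² = 0.1834 and T = 1 − R = 0.8166.

T = 0.817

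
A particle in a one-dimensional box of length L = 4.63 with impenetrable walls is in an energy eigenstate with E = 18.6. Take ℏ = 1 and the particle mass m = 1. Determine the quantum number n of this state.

n = 9

For an infinite well E_n = n²π²ℏ²/(2mL²), so n = (L/πℏ)√(2mE).
n = (4.63/π) × √(2 × 1 × 18.6) = 8.989 → n = 9.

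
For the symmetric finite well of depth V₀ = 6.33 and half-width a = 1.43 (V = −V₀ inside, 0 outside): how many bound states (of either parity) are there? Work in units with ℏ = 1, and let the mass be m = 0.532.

N = 3

Define the well-strength parameter z₀ = (a/ℏ)√(2mV₀) = 1.43 × √(2·0.532·6.33) = 3.711.
The even/odd transcendental equations gain one root per π/2 in z₀, giving N = 1 + ⌊2z₀/π⌋ = 1 + ⌊2.363⌋ = 3.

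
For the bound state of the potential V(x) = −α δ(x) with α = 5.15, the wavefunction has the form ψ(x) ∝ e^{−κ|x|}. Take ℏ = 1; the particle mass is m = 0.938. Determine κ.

Integrating the TISE across x = 0 gives the cusp condition ψ'(0⁺) − ψ'(0⁻) = −(2mα/ℏ²)ψ(0).
With ψ ∝ e^{−κ|x|} this yields −2κ = −2mα/ℏ², so κ = mα/ℏ² = 4.831.

κ = 4.83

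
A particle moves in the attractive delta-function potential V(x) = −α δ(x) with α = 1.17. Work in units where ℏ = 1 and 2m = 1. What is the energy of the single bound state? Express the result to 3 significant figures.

E = -0.342

The bound state is ψ(x) = √κ e^{−κ|x|}. The derivative jump ψ'(0⁺) − ψ'(0⁻) = −(2mα/ℏ²)ψ(0) fixes κ = mα/ℏ² = 0.5850.
Then E = −ℏ²κ²/(2m) = −mα²/(2ℏ²) = -0.3422.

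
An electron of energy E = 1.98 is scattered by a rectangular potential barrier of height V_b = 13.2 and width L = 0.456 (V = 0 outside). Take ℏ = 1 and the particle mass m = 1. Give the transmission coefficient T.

T = 0.0271

Since E < V_b the interior solution is evanescent with decay constant κ = √(2m(V_b − E))/ℏ = 4.737.
κL = 2.160, sinh(κL) = 4.278.
The exact tunnelling result is T⁻¹ = 1 + V_b² sinh²(κL) / [4E(V_b − E)] = 36.89, so T = 0.0271.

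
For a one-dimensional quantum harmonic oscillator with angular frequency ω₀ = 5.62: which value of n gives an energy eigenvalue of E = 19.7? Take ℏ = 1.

n = 3

Invert E_n = (n + ½)ℏω₀: n = E/ℏω₀ − ½ = 3.005, so n = 3.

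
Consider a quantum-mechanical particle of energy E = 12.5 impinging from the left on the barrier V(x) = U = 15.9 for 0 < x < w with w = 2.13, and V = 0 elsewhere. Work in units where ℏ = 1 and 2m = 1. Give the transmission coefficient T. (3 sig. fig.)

T = 0.00104

E < U: inside the barrier ψ ∝ e^{±κx} with κ = √(2m(U − E))/ℏ = 1.844.
κw = 3.928, sinh(κw) = 25.38.
The exact tunnelling result is T⁻¹ = 1 + U² sinh²(κw) / [4E(U − E)] = 959.0, so T = 0.00104.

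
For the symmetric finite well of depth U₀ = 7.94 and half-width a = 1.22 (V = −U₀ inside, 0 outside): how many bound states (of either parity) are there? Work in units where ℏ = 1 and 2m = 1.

N = 3

The dimensionless depth is z₀ = a√(2mU₀)/ℏ = 1.22 × √(7.940) = 3.438.
The even/odd transcendental equations gain one root per π/2 in z₀, giving N = 1 + ⌊2z₀/π⌋ = 1 + ⌊2.189⌋ = 3.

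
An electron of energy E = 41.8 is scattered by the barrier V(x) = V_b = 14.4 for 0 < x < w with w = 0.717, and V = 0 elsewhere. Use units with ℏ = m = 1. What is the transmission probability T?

Above the barrier the interior wavenumber is k₂ = √(2m(E − V_b))/ℏ = 7.403, giving phase k₂w = 5.308.
T = [1 + V_b² sin²(k₂w) / (4E(E − V_b))]⁻¹ = 1/1.031 = 0.970.

T = 0.970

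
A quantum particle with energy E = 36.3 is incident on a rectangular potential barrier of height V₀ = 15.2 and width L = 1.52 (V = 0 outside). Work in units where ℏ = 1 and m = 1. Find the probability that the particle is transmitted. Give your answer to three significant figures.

E > V₀: inside the barrier k₂ = √(2m(E − V₀))/ℏ = 6.496, k₂L = 9.874.
Matching at both interfaces gives T⁻¹ = 1 + V₀² sin²(k₂L) / [4E(E − V₀)] = 1.014, hence T = 0.986.

T = 0.986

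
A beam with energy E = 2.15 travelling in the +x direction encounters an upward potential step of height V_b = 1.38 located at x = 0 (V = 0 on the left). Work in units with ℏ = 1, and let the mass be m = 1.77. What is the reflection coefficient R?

R = 0.0631

The wavenumbers are k₁ = √(2mE)/ℏ = 2.759 on the left and k₂ = √(2m(E − V_b))/ℏ = 1.651 on the right.
Continuity of ψ and ψ′ at the step yields the reflection amplitude r = (k₁ − k₂)/(k₁ + k₂) = 0.2512; thus R = |r|² = 0.06311, T = 0.9369.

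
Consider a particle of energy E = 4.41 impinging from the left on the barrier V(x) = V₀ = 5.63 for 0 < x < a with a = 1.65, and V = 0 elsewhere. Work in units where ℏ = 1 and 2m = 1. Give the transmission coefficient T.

T = 0.0696

E < V₀: inside the barrier ψ ∝ e^{±κx} with κ = √(2m(V₀ − E))/ℏ = 1.105.
κa = 1.822, sinh(κa) = 3.013.
The exact tunnelling result is T⁻¹ = 1 + V₀² sinh²(κa) / [4E(V₀ − E)] = 14.37, so T = 0.0696.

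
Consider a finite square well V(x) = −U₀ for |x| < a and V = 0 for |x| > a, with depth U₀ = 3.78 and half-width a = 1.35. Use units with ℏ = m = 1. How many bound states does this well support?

N = 3

Define the well-strength parameter z₀ = (a/ℏ)√(2mU₀) = 1.35 × √(2·1·3.78) = 3.712.
The even/odd transcendental equations gain one root per π/2 in z₀, giving N = 1 + ⌊2z₀/π⌋ = 1 + ⌊2.363⌋ = 3.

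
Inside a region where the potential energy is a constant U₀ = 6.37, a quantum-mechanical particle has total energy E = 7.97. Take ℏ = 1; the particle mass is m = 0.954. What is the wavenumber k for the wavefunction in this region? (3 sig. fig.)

k = 1.75

With E > U₀ the solution is oscillatory, ψ ∝ e^{±ikx} with k = √(2m(E − U₀))/ℏ.
k = √(2 × 0.954 × 1.6) = 1.747.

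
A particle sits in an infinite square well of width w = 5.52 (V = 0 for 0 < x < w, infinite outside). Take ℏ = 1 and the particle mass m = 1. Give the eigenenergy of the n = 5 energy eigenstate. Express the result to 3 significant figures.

Requiring ψ(0) = ψ(w) = 0 quantises k = nπ/w, hence E_n = ℏ²k²/2m = n²π²ℏ²/(2mw²).
E_5 = 5² × π² / (2 × 1 × 5.52²) = 4.049.

E = 4.05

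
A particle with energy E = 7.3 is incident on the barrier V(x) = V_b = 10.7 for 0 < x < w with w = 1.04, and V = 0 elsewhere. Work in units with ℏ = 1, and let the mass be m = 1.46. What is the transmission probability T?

T = 0.00493

Since E < V_b the interior solution is evanescent with decay constant κ = √(2m(V_b − E))/ℏ = 3.151.
κw = 3.277, sinh(κw) = 13.23.
Matching ψ, ψ′ at both faces gives T = [1 + V_b² sinh²(κw) / (4E(V_b − E))]⁻¹ = 1/202.8 = 0.00493.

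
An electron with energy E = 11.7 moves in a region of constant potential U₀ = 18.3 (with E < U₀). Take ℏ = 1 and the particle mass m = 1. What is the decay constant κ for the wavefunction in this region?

Since E < U₀ the TISE in this region is ψ'' = κ²ψ with κ = √(2m(U₀ − E))/ℏ.
κ = √(2 × 1 × 6.6) = 3.633.

κ = 3.63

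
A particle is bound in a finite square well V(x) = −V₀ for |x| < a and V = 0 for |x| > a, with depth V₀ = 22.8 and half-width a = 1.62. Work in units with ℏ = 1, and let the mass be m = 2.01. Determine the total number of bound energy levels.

The dimensionless depth is z₀ = a√(2mV₀)/ℏ = 1.62 × √(91.66) = 15.51.
A new bound state (alternating even/odd) appears each time z₀ passes a multiple of π/2, so N = ⌊2z₀/π⌋ + 1 = ⌊9.874⌋ + 1 = 10.

N = 10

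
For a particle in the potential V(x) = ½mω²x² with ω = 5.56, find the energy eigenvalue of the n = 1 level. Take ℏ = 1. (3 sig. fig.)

Using E_n = (n + ½)ℏω: E_1 = 1.5 × 5.56 = 8.340.

E = 8.34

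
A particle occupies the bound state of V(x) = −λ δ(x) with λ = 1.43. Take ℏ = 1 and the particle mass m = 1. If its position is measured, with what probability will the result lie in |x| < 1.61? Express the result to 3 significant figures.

The normalised bound state is ψ = √κ e^{−κ|x|} with κ = mλ/ℏ² = 1.430.
P(|x| < d) = ∫_{−d}^{d} κ e^{−2κ|x|} dx = 1 − e^{−2κd} = 1 − e^{−4.605} = 0.9900.

P = 0.990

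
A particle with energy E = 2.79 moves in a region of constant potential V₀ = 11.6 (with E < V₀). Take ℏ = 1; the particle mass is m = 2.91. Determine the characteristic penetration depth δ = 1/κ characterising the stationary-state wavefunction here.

Since E < V₀ the TISE in this region is ψ'' = κ²ψ with κ = √(2m(V₀ − E))/ℏ.
κ = √(2 × 2.91 × 8.81) = 7.161. The penetration depth is δ = 1/κ = 0.140.

δ = 0.140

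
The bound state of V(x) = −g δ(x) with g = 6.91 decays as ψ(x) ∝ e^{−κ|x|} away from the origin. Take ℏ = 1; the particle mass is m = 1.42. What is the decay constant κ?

Integrate −(ℏ²/2m)ψ'' − gδ(x)ψ = Eψ from −ε to +ε: the ψ'' term gives ψ'(0⁺) − ψ'(0⁻) and the δ term gives −(2mg/ℏ²)ψ(0).
With ψ ∝ e^{−κ|x|} this yields −2κ = −2mg/ℏ², so κ = mg/ℏ² = 9.812.

κ = 9.81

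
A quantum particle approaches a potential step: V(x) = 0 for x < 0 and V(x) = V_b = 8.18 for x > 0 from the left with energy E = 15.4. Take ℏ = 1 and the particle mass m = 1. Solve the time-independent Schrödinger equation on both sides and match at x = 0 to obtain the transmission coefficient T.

On each side the TISE gives plane waves with k = √(2m(E − V))/ℏ: k₁ = √(2·1·15.4) = 5.550, k₂ = √(2·1·7.22) = 3.800.
Continuity of ψ and ψ′ at the step yields the reflection amplitude r = (k₁ − k₂)/(k₁ + k₂) = 0.1871; thus R = |r|² = 0.03502, T = 0.9650.

T = 0.965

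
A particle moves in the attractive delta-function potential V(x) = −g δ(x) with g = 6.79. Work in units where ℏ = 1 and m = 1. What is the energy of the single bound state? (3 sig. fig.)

E = -23.1

For x ≠ 0 the bound state is ψ ∝ e^{−κ|x|}; integrating the TISE across the delta gives the cusp condition 2κ = 2mg/ℏ², so κ = 6.790.
Then E = −ℏ²κ²/(2m) = −mg²/(2ℏ²) = -23.05.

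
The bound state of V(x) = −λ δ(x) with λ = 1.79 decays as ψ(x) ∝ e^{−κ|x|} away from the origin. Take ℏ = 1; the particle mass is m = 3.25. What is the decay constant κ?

κ = 5.82

Integrating the TISE across x = 0 gives the cusp condition ψ'(0⁺) − ψ'(0⁻) = −(2mλ/ℏ²)ψ(0).
With ψ ∝ e^{−κ|x|} this yields −2κ = −2mλ/ℏ², so κ = mλ/ℏ² = 5.818.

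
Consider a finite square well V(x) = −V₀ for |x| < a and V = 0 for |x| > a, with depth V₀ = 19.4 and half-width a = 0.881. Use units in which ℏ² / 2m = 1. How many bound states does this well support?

N = 3

The dimensionless depth is z₀ = a√(2mV₀)/ℏ = 0.881 × √(19.40) = 3.880.
A new bound state (alternating even/odd) appears each time z₀ passes a multiple of π/2, so N = ⌊2z₀/π⌋ + 1 = ⌊2.470⌋ + 1 = 3.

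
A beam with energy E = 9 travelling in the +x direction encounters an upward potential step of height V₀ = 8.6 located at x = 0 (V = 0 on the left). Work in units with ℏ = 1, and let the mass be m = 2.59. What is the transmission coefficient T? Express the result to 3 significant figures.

T = 0.575

The wavenumbers are k₁ = √(2mE)/ℏ = 6.828 on the left and k₂ = √(2m(E − V₀))/ℏ = 1.439 on the right.
Matching ψ and ψ′ at x = 0 gives r = (k₁ − k₂)/(k₁ + k₂), so R = r² = 0.4248 and T = 1 − R = 0.5752.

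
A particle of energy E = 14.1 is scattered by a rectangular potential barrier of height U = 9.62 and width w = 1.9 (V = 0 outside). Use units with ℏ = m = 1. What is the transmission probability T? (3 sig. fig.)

T = 0.897

Above the barrier the interior wavenumber is k₂ = √(2m(E − U))/ℏ = 2.993, giving phase k₂w = 5.687.
T = [1 + U² sin²(k₂w) / (4E(E − U))]⁻¹ = 1/1.115 = 0.897.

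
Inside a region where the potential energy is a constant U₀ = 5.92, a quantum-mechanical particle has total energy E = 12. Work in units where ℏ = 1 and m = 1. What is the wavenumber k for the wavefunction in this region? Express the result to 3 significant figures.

k = 3.49

With E > U₀ the solution is oscillatory, ψ ∝ e^{±ikx} with k = √(2m(E − U₀))/ℏ.
k = √(2 × 1 × 6.08) = 3.487.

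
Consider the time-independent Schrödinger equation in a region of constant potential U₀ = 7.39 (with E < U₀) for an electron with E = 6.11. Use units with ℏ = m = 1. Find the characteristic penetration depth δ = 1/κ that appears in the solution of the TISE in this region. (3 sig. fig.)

δ = 0.625

Since E < U₀ the TISE in this region is ψ'' = κ²ψ with κ = √(2m(U₀ − E))/ℏ.
κ = √(2 × 1 × 1.28) = 1.600. The penetration depth is δ = 1/κ = 0.625.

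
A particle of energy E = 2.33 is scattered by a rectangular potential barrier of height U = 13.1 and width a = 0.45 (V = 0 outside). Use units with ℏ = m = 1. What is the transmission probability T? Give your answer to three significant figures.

E < U: inside the barrier ψ ∝ e^{±κx} with κ = √(2m(U − E))/ℏ = 4.641.
κa = 2.089, sinh(κa) = 3.974.
Matching ψ, ψ′ at both faces gives T = [1 + U² sinh²(κa) / (4E(U − E))]⁻¹ = 1/28.01 = 0.0357.

T = 0.0357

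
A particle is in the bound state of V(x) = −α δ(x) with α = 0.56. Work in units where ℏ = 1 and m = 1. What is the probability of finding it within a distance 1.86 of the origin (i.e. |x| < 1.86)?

The normalised bound state is ψ = √κ e^{−κ|x|} with κ = mα/ℏ² = 0.5600.
P(|x| < d) = ∫_{−d}^{d} κ e^{−2κ|x|} dx = 1 − e^{−2κd} = 1 − e^{−2.083} = 0.8755.

P = 0.875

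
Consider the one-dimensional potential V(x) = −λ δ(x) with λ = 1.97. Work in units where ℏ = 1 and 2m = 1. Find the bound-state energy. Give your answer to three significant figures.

E = -0.970

For x ≠ 0 the bound state is ψ ∝ e^{−κ|x|}; integrating the TISE across the delta gives the cusp condition 2κ = 2mλ/ℏ², so κ = 0.9850.
Then E = −ℏ²κ²/(2m) = −mλ²/(2ℏ²) = -0.9702.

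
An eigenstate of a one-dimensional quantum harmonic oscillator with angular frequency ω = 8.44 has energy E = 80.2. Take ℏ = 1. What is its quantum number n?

n = 9

E_n = ℏω(n + ½) ⇒ n = E/(ℏω) − ½ = 80.2/8.44 − 0.5 = 9.002 → n = 9.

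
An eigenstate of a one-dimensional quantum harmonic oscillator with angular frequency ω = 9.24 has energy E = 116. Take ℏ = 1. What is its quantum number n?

E_n = ℏω(n + ½) ⇒ n = E/(ℏω) − ½ = 116/9.24 − 0.5 = 12.054 → n = 12.

n = 12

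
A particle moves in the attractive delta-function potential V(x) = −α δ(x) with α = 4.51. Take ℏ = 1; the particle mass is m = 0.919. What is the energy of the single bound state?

E = -9.35

For x ≠ 0 the bound state is ψ ∝ e^{−κ|x|}; integrating the TISE across the delta gives the cusp condition 2κ = 2mα/ℏ², so κ = 4.145.
Then E = −ℏ²κ²/(2m) = −mα²/(2ℏ²) = -9.346.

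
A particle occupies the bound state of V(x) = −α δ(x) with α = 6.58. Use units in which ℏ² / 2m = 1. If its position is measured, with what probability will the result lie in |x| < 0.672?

The normalised bound state is ψ = √κ e^{−κ|x|} with κ = mα/ℏ² = 3.290.
P(|x| < d) = ∫_{−d}^{d} κ e^{−2κ|x|} dx = 1 − e^{−2κd} = 1 − e^{−4.422} = 0.9880.

P = 0.988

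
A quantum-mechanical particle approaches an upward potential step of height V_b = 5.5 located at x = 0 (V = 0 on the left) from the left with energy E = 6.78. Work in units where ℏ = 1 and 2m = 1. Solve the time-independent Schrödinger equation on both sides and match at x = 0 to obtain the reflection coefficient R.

The wavenumbers are k₁ = √(2mE)/ℏ = 2.604 on the left and k₂ = √(2m(E − V_b))/ℏ = 1.131 on the right.
Continuity of ψ and ψ′ at the step yields the reflection amplitude r = (k₁ − k₂)/(k₁ + k₂) = 0.3942; thus R = |r|² = 0.1554, T = 0.8446.

R = 0.155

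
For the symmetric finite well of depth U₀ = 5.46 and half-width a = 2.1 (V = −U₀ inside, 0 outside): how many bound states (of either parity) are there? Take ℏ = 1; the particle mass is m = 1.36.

Define the well-strength parameter z₀ = (a/ℏ)√(2mU₀) = 2.1 × √(2·1.36·5.46) = 8.093.
A new bound state (alternating even/odd) appears each time z₀ passes a multiple of π/2, so N = ⌊2z₀/π⌋ + 1 = ⌊5.152⌋ + 1 = 6.

N = 6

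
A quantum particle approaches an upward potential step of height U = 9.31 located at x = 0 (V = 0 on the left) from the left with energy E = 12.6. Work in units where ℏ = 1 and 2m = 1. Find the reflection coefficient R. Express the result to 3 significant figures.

The wavenumbers are k₁ = √(2mE)/ℏ = 3.550 on the left and k₂ = √(2m(E − U))/ℏ = 1.814 on the right.
Continuity of ψ and ψ′ at the step yields the reflection amplitude r = (k₁ − k₂)/(k₁ + k₂) = 0.3236; thus R = |r|² = 0.1047, T = 0.8953.

R = 0.105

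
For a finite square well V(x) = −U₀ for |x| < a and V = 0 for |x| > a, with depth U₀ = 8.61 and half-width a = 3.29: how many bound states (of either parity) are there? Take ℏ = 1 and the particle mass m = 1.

N = 9

Define the well-strength parameter z₀ = (a/ℏ)√(2mU₀) = 3.29 × √(2·1·8.61) = 13.65.
A new bound state (alternating even/odd) appears each time z₀ passes a multiple of π/2, so N = ⌊2z₀/π⌋ + 1 = ⌊8.691⌋ + 1 = 9.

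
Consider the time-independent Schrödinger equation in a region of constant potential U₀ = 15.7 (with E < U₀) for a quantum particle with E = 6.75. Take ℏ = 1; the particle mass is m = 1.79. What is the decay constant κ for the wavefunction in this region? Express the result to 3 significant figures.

Since E < U₀ the TISE in this region is ψ'' = κ²ψ with κ = √(2m(U₀ − E))/ℏ.
κ = √(2 × 1.79 × 8.95) = 5.660.

κ = 5.66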